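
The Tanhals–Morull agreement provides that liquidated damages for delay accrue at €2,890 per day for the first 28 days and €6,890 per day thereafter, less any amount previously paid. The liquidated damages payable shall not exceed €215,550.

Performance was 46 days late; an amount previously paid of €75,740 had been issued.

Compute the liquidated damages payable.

€129,200

First 28 days: 28 × €2,890 = €80,920
Remaining days: (46 − 28) × €6,890 = €124,020
Accrued per-day damages: €80,920 + €124,020 = €204,940
Less amount previously paid: €204,940 − €75,740 = €129,200
Cap at €215,550: €129,200 is within the cap, no reduction.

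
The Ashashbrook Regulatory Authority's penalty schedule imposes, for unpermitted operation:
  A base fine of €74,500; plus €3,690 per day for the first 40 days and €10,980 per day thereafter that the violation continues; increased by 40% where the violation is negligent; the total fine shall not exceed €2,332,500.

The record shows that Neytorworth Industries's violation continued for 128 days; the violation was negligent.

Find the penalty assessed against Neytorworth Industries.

€1,663,676

First 40 days: 40 × €3,690 = €147,600
Remaining days: (128 − 40) × €10,980 = €966,240
Per-day component: €147,600 + €966,240 = €1,113,840
Base plus per-day: €74,500 + €1,113,840 = €1,188,340
Enhancement: 40% of €1,188,340 = €475,336
Enhanced fine: €1,188,340 + €475,336 = €1,663,676
Cap at €2,332,500: €1,663,676 is within the cap, no reduction.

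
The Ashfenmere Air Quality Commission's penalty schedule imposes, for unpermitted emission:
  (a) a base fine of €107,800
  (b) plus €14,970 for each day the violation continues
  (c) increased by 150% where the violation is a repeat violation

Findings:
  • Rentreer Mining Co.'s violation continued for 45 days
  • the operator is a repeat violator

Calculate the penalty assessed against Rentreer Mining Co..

€1,953,625

Per-day component: 45 × €14,970 = €673,650
Base plus per-day: €107,800 + €673,650 = €781,450
Enhancement: 150% of €781,450 = €1,172,175
Enhanced fine: €781,450 + €1,172,175 = €1,953,625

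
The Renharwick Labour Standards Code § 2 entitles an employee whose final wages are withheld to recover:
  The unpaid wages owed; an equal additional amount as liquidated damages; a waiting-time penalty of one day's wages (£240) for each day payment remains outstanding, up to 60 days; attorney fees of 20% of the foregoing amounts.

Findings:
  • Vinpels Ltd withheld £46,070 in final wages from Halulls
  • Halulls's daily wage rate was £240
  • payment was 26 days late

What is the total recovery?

Liquidated damages (equal amount): £46,070
Penalty days: min(26, 60) = 26
Waiting-time penalty: 26 × £240 = £6,240
Subtotal: £46,070 + £46,070 + £6,240 = £98,380
Attorney fees: 20% of £98,380 = £19,676
Total award: £98,380 + £19,676 = £118,056

£118,056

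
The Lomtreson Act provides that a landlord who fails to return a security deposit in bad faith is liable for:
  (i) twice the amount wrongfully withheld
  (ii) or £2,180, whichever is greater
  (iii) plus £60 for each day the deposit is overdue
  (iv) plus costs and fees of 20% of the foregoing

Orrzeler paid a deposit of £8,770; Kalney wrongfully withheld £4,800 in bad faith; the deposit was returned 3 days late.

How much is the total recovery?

£11,736

Doubled: 2 × £4,800 = £9,600
Minimum £2,180: £9,600 meets the minimum, no increase.
Late-return penalty: 3 × £60 = £180
Damages plus late penalty: £9,600 + £180 = £9,780
Costs and fees: 20% of £9,780 = £1,956
Total recovery: £9,780 + £1,956 = £11,736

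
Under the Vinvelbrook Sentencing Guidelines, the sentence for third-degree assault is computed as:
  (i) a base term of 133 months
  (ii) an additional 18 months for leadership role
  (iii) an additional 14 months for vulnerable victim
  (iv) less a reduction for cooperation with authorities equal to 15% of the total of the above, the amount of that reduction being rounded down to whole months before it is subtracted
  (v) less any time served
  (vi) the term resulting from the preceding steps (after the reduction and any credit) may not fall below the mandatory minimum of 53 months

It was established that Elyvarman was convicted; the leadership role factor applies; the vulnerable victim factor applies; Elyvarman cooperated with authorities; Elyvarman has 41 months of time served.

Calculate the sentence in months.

100 months

Leadership role enhancement: +18 months
Vulnerable victim enhancement: +14 months
Adjusted term: 133 months + 18 months + 14 months = 165 months
Cooperation with authorities reduction: 15% of 165 months = 24 months (rounded down)
After reduction: 165 − 24 = 141 months
Less time served: 141 months − 41 months = 100 months
Minimum 53 months: 100 months meets the minimum, no increase.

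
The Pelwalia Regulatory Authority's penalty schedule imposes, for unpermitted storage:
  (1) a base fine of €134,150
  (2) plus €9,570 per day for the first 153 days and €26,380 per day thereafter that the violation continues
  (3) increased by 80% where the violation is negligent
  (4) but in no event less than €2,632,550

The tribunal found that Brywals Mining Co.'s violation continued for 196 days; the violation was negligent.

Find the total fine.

€4,918,860

First 153 days: 153 × €9,570 = €1,464,210
Remaining days: (196 − 153) × €26,380 = €1,134,340
Per-day component: €1,464,210 + €1,134,340 = €2,598,550
Base plus per-day: €134,150 + €2,598,550 = €2,732,700
Enhancement: 80% of €2,732,700 = €2,186,160
Enhanced fine: €2,732,700 + €2,186,160 = €4,918,860
Minimum €2,632,550: €4,918,860 meets the minimum, no increase.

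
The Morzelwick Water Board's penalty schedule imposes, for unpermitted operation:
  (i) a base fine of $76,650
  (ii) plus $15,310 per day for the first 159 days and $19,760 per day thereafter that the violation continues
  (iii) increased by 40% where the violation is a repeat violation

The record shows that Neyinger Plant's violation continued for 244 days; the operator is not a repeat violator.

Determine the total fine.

First 159 days: 159 × $15,310 = $2,434,290
Remaining days: (244 − 159) × $19,760 = $1,679,600
Per-day component: $2,434,290 + $1,679,600 = $4,113,890
Base plus per-day: $76,650 + $4,113,890 = $4,190,540
The operator is not a repeat violator: no 40% increase.

$4,190,540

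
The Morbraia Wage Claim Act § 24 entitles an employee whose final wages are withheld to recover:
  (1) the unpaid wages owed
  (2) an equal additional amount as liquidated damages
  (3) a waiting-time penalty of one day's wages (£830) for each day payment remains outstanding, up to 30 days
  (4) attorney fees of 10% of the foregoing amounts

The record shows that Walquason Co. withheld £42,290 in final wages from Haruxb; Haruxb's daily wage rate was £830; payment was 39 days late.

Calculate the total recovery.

£120,428

Liquidated damages (equal amount): £42,290
Penalty days: min(39, 30) = 30
Waiting-time penalty: 30 × £830 = £24,900
Subtotal: £42,290 + £42,290 + £24,900 = £109,480
Attorney fees: 10% of £109,480 = £10,948
Total award: £109,480 + £10,948 = £120,428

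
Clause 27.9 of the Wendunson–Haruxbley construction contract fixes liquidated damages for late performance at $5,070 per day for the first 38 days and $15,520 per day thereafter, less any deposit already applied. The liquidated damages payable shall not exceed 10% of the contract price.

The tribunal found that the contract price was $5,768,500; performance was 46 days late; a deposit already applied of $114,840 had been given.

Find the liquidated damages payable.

First 38 days: 38 × $5,070 = $192,660
Remaining days: (46 − 38) × $15,520 = $124,160
Accrued per-day damages: $192,660 + $124,160 = $316,820
Less deposit already applied: $316,820 − $114,840 = $201,980
Cap: 10% of $5,768,500 = $576,850
Cap at $576,850: $201,980 is within the cap, no reduction.

$201,980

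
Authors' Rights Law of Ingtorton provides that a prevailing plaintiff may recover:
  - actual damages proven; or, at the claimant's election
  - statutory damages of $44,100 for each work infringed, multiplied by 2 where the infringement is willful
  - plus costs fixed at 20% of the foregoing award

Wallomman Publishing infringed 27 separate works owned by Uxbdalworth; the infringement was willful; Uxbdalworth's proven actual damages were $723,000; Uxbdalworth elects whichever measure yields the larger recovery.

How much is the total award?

Statutory damages: 27 × $44,100 = $1,190,700
Doubled: 2 × $1,190,700 = $2,381,400
Greater of actual damages ($723,000) or enhanced statutory damages ($2,381,400): $2,381,400
Costs: 20% of $2,381,400 = $476,280
Award plus costs: $2,381,400 + $476,280 = $2,857,680

$2,857,680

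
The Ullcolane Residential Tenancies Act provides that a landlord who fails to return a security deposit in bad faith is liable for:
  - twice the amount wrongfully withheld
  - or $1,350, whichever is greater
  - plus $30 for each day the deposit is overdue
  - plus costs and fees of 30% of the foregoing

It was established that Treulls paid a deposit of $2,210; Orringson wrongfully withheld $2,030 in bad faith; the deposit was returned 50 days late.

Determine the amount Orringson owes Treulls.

Doubled: 2 × $2,030 = $4,060
Minimum $1,350: $4,060 meets the minimum, no increase.
Late-return penalty: 50 × $30 = $1,500
Damages plus late penalty: $4,060 + $1,500 = $5,560
Costs and fees: 30% of $5,560 = $1,668
Total recovery: $5,560 + $1,668 = $7,228

$7,228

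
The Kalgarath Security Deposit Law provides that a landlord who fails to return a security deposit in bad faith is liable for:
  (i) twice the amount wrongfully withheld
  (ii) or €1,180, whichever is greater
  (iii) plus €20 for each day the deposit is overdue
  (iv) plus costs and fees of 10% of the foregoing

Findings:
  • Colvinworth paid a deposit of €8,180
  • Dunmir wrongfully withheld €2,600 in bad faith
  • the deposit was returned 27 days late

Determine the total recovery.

Doubled: 2 × €2,600 = €5,200
Minimum €1,180: €5,200 meets the minimum, no increase.
Late-return penalty: 27 × €20 = €540
Damages plus late penalty: €5,200 + €540 = €5,740
Costs and fees: 10% of €5,740 = €574
Total recovery: €5,740 + €574 = €6,314

€6,314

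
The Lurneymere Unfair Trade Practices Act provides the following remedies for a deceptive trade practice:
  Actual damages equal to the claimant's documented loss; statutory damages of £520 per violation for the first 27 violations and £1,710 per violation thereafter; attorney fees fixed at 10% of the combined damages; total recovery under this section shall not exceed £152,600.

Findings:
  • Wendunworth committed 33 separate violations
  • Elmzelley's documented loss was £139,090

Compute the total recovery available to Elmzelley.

First 27 violations: 27 × £520 = £14,040
Remaining violations: (33 − 27) × £1,710 = £10,260
Statutory damages: £14,040 + £10,260 = £24,300
Combined damages: £139,090 + £24,300 = £163,390
Attorney fees: 10% of £163,390 = £16,339
Total before cap: £163,390 + £16,339 = £179,729
Cap at £152,600: £179,729 exceeds the cap → £152,600

£152,600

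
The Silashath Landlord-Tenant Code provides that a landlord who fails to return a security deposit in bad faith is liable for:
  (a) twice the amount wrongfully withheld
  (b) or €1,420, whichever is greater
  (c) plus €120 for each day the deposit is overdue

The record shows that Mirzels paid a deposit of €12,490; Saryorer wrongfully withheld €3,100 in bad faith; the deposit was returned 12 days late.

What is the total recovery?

€7,640

Doubled: 2 × €3,100 = €6,200
Minimum €1,420: €6,200 meets the minimum, no increase.
Late-return penalty: 12 × €120 = €1,440
Damages plus late penalty: €6,200 + €1,440 = €7,640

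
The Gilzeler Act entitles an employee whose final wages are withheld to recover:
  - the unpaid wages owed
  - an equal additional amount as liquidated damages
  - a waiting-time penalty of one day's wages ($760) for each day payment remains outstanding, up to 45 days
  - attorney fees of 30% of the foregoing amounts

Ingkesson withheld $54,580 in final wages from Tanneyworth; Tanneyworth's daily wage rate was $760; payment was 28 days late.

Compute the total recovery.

Total award: $169,572

Liquidated damages (equal amount): $54,580
Penalty days: min(28, 45) = 28
Waiting-time penalty: 28 × $760 = $21,280
Subtotal: $54,580 + $54,580 + $21,280 = $130,440
Attorney fees: 30% of $130,440 = $39,132
Total award: $130,440 + $39,132 = $169,572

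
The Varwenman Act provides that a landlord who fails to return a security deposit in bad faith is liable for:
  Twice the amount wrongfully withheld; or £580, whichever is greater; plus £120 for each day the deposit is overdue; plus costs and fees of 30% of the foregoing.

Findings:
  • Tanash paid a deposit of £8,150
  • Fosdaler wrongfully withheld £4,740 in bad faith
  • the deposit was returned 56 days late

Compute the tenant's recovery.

£21,060

Doubled: 2 × £4,740 = £9,480
Minimum £580: £9,480 meets the minimum, no increase.
Late-return penalty: 56 × £120 = £6,720
Damages plus late penalty: £9,480 + £6,720 = £16,200
Costs and fees: 30% of £16,200 = £4,860
Total recovery: £16,200 + £4,860 = £21,060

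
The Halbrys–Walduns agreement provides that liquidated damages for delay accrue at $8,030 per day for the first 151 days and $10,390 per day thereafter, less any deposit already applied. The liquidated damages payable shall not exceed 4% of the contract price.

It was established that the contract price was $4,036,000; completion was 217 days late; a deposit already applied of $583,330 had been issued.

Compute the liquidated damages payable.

First 151 days: 151 × $8,030 = $1,212,530
Remaining days: (217 − 151) × $10,390 = $685,740
Accrued per-day damages: $1,212,530 + $685,740 = $1,898,270
Less deposit already applied: $1,898,270 − $583,330 = $1,314,940
Cap: 4% of $4,036,000 = $161,440
Cap at $161,440: $1,314,940 exceeds the cap → $161,440

$161,440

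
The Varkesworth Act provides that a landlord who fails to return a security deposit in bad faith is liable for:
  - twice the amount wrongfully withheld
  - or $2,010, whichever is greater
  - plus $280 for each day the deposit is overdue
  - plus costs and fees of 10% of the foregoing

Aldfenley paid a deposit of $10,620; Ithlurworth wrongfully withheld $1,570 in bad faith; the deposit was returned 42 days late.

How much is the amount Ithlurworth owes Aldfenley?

$16,390

Doubled: 2 × $1,570 = $3,140
Minimum $2,010: $3,140 meets the minimum, no increase.
Late-return penalty: 42 × $280 = $11,760
Damages plus late penalty: $3,140 + $11,760 = $14,900
Costs and fees: 10% of $14,900 = $1,490
Total recovery: $14,900 + $1,490 = $16,390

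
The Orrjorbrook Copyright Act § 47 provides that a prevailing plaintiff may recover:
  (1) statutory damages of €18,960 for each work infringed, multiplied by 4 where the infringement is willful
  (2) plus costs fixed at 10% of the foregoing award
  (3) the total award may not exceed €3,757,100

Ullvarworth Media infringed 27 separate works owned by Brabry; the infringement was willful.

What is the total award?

Statutory damages: 27 × €18,960 = €511,920
Multiplied by 4: 4 × €511,920 = €2,047,680
Costs: 10% of €2,047,680 = €204,768
Award plus costs: €2,047,680 + €204,768 = €2,252,448
Cap at €3,757,100: €2,252,448 is within the cap, no reduction.

€2,252,448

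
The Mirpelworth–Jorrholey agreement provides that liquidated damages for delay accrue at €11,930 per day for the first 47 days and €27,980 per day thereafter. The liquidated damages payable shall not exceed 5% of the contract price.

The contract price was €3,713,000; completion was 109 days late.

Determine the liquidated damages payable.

First 47 days: 47 × €11,930 = €560,710
Remaining days: (109 − 47) × €27,980 = €1,734,760
Accrued per-day damages: €560,710 + €1,734,760 = €2,295,470
Cap: 5% of €3,713,000 = €185,650
Cap at €185,650: €2,295,470 exceeds the cap → €185,650

Liquidated damages: €185,650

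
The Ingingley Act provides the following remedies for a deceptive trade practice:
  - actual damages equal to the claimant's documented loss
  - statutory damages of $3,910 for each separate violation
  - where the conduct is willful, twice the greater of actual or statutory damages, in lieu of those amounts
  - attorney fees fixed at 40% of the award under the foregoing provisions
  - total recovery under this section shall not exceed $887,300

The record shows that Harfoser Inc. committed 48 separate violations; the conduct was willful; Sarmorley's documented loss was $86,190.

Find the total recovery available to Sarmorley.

Statutory damages: 48 × $3,910 = $187,680
Greater of actual damages ($86,190) or statutory damages ($187,680): $187,680
Doubled: 2 × $187,680 = $375,360
Attorney fees: 40% of $375,360 = $150,144
Total before cap: $375,360 + $150,144 = $525,504
Cap at $887,300: $525,504 is within the cap, no reduction.

$525,504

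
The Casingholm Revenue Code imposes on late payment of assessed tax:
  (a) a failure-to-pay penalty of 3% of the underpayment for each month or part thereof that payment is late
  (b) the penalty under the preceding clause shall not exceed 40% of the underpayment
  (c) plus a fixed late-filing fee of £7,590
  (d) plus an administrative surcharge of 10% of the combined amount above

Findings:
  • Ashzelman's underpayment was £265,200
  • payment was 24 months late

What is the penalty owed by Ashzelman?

Penalty: £125,037

Accrued rate: 3% × 24 = 72%, capped at 40% → 40%
Failure-to-pay penalty: 40% of £265,200 = £106,080
Penalty before surcharge: £106,080 + £7,590 = £113,670
Administrative surcharge: 10% of £113,670 = £11,367
Total penalty: £113,670 + £11,367 = £125,037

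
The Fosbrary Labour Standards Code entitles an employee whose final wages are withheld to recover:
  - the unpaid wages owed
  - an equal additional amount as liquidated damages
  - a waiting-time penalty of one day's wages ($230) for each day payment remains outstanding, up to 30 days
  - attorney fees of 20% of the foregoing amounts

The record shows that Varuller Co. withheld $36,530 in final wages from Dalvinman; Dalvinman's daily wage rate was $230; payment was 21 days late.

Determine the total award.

Liquidated damages (equal amount): $36,530
Penalty days: min(21, 30) = 21
Waiting-time penalty: 21 × $230 = $4,830
Subtotal: $36,530 + $36,530 + $4,830 = $77,890
Attorney fees: 20% of $77,890 = $15,578
Total award: $77,890 + $15,578 = $93,468

$93,468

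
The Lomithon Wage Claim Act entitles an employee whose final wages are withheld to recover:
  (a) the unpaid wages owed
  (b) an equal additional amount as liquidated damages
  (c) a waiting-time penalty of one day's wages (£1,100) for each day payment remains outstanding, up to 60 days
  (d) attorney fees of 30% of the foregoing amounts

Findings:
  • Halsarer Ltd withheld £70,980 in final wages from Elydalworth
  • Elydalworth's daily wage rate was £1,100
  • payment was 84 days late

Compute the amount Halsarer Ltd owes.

Liquidated damages (equal amount): £70,980
Penalty days: min(84, 60) = 60
Waiting-time penalty: 60 × £1,100 = £66,000
Subtotal: £70,980 + £70,980 + £66,000 = £207,960
Attorney fees: 30% of £207,960 = £62,388
Total award: £207,960 + £62,388 = £270,348

£270,348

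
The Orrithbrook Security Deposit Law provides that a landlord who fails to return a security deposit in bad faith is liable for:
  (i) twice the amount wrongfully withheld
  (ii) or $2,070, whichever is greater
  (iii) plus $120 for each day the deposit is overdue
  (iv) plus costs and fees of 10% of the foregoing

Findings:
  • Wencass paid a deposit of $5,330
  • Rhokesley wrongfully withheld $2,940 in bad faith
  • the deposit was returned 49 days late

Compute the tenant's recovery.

Recovery: $12,936

Doubled: 2 × $2,940 = $5,880
Minimum $2,070: $5,880 meets the minimum, no increase.
Late-return penalty: 49 × $120 = $5,880
Damages plus late penalty: $5,880 + $5,880 = $11,760
Costs and fees: 10% of $11,760 = $1,176
Total recovery: $11,760 + $1,176 = $12,936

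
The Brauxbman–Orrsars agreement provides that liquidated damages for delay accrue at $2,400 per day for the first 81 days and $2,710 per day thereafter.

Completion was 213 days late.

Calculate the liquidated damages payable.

$552,120

First 81 days: 81 × $2,400 = $194,400
Remaining days: (213 − 81) × $2,710 = $357,720
Accrued per-day damages: $194,400 + $357,720 = $552,120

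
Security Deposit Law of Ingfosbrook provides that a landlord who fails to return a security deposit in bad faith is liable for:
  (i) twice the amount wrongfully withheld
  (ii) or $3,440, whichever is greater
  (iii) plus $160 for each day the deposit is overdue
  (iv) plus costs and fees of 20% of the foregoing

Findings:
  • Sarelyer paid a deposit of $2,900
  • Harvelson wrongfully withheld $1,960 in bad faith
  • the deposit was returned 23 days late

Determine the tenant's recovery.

$9,120

Doubled: 2 × $1,960 = $3,920
Minimum $3,440: $3,920 meets the minimum, no increase.
Late-return penalty: 23 × $160 = $3,680
Damages plus late penalty: $3,920 + $3,680 = $7,600
Costs and fees: 20% of $7,600 = $1,520
Total recovery: $7,600 + $1,520 = $9,120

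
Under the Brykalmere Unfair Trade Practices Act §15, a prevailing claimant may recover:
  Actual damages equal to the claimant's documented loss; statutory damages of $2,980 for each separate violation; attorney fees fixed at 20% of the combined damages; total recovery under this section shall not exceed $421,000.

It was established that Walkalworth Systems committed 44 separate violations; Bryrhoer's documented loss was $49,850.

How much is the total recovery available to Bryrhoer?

Statutory damages: 44 × $2,980 = $131,120
Combined damages: $49,850 + $131,120 = $180,970
Attorney fees: 20% of $180,970 = $36,194
Total before cap: $180,970 + $36,194 = $217,164
Cap at $421,000: $217,164 is within the cap, no reduction.

$217,164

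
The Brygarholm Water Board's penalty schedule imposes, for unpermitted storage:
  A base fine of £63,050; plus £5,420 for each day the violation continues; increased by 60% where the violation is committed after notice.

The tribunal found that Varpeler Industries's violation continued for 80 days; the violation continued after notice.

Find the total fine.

£794,640

Per-day component: 80 × £5,420 = £433,600
Base plus per-day: £63,050 + £433,600 = £496,650
Enhancement: 60% of £496,650 = £297,990
Enhanced fine: £496,650 + £297,990 = £794,640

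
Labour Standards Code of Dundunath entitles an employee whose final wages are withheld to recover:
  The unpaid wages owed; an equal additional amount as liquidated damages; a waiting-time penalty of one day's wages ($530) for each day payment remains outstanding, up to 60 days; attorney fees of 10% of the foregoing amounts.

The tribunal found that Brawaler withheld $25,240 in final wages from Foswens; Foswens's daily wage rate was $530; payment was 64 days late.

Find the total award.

$90,508

Liquidated damages (equal amount): $25,240
Penalty days: min(64, 60) = 60
Waiting-time penalty: 60 × $530 = $31,800
Subtotal: $25,240 + $25,240 + $31,800 = $82,280
Attorney fees: 10% of $82,280 = $8,228
Total award: $82,280 + $8,228 = $90,508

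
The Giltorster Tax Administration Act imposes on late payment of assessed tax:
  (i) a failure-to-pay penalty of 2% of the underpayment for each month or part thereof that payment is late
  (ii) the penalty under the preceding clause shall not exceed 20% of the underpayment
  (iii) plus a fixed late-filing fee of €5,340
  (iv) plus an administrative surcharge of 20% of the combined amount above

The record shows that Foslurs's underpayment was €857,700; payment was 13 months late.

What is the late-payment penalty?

Accrued rate: 2% × 13 = 26%, capped at 20% → 20%
Failure-to-pay penalty: 20% of €857,700 = €171,540
Penalty before surcharge: €171,540 + €5,340 = €176,880
Administrative surcharge: 20% of €176,880 = €35,376
Total penalty: €176,880 + €35,376 = €212,256

€212,256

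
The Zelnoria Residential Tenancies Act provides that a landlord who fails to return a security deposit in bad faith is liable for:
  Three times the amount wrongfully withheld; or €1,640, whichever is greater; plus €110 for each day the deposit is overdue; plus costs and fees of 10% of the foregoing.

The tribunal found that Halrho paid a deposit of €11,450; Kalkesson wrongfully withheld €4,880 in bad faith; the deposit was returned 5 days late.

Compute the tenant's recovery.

Trebled: 3 × €4,880 = €14,640
Minimum €1,640: €14,640 meets the minimum, no increase.
Late-return penalty: 5 × €110 = €550
Damages plus late penalty: €14,640 + €550 = €15,190
Costs and fees: 10% of €15,190 = €1,519
Total recovery: €15,190 + €1,519 = €16,709

€16,709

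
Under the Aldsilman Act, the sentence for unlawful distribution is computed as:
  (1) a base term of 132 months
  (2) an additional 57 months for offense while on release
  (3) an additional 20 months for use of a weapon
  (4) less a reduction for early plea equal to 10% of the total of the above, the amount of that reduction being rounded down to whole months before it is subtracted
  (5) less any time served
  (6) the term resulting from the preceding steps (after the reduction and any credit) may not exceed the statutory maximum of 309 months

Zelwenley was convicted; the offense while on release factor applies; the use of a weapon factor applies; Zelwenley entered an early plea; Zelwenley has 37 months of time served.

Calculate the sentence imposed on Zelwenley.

Offense while on release enhancement: +57 months
Use of a weapon enhancement: +20 months
Adjusted term: 132 months + 57 months + 20 months = 209 months
Early plea reduction: 10% of 209 months = 20 months (rounded down)
After reduction: 209 − 20 = 189 months
Less time served: 189 months − 37 months = 152 months
Cap at 309 months: 152 months is within the cap, no reduction.

152 months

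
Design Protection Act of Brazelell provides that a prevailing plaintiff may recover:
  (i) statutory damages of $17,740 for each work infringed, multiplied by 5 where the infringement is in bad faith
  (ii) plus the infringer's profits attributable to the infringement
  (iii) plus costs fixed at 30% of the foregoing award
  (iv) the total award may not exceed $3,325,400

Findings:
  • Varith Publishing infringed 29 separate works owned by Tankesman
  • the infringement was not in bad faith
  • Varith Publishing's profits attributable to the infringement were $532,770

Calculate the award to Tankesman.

Statutory damages: 29 × $17,740 = $514,460
Infringement not in bad faith: no ×5 enhancement.
Combined award: $514,460 + $532,770 = $1,047,230
Costs: 30% of $1,047,230 = $314,169
Award plus costs: $1,047,230 + $314,169 = $1,361,399
Cap at $3,325,400: $1,361,399 is within the cap, no reduction.

$1,361,399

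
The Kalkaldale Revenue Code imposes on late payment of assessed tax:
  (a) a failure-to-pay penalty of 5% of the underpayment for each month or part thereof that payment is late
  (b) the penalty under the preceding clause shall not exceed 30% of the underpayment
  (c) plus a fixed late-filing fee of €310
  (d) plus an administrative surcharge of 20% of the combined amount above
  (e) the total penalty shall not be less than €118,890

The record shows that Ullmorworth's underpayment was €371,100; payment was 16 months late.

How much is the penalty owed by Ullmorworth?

€133,968

Accrued rate: 5% × 16 = 80%, capped at 30% → 30%
Failure-to-pay penalty: 30% of €371,100 = €111,330
Penalty before surcharge: €111,330 + €310 = €111,640
Administrative surcharge: 20% of €111,640 = €22,328
Total penalty: €111,640 + €22,328 = €133,968
Minimum €118,890: €133,968 meets the minimum, no increase.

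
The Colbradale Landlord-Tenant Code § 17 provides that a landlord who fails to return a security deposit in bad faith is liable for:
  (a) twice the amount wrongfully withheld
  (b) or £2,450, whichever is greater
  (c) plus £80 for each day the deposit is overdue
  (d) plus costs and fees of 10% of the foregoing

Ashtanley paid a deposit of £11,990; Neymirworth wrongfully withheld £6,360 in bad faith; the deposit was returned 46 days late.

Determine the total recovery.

Doubled: 2 × £6,360 = £12,720
Minimum £2,450: £12,720 meets the minimum, no increase.
Late-return penalty: 46 × £80 = £3,680
Damages plus late penalty: £12,720 + £3,680 = £16,400
Costs and fees: 10% of £16,400 = £1,640
Total recovery: £16,400 + £1,640 = £18,040

£18,040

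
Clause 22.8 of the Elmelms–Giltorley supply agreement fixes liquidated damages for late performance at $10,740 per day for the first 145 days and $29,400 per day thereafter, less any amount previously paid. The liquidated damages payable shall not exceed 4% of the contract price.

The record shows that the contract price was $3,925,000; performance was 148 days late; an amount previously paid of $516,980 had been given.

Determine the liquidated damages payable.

Liquidated damages: $157,000

First 145 days: 145 × $10,740 = $1,557,300
Remaining days: (148 − 145) × $29,400 = $88,200
Accrued per-day damages: $1,557,300 + $88,200 = $1,645,500
Less amount previously paid: $1,645,500 − $516,980 = $1,128,520
Cap: 4% of $3,925,000 = $157,000
Cap at $157,000: $1,128,520 exceeds the cap → $157,000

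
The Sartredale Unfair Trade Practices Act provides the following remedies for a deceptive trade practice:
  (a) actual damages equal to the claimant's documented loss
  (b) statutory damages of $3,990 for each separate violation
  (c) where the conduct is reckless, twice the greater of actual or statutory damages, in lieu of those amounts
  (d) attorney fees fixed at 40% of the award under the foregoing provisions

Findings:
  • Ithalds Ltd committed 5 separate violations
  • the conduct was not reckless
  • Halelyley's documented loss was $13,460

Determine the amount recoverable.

$46,774

Statutory damages: 5 × $3,990 = $19,950
Conduct not reckless: the in-lieu enhancement does not apply.
Actual plus statutory damages: $13,460 + $19,950 = $33,410
Attorney fees: 40% of $33,410 = $13,364
Total recovery: $33,410 + $13,364 = $46,774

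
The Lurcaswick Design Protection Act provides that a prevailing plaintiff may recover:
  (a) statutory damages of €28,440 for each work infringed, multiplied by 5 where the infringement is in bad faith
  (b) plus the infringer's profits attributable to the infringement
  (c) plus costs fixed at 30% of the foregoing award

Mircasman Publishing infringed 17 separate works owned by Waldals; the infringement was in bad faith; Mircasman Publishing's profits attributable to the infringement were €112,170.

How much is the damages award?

€3,288,441

Statutory damages: 17 × €28,440 = €483,480
Multiplied by 5: 5 × €483,480 = €2,417,400
Combined award: €2,417,400 + €112,170 = €2,529,570
Costs: 30% of €2,529,570 = €758,871
Award plus costs: €2,529,570 + €758,871 = €3,288,441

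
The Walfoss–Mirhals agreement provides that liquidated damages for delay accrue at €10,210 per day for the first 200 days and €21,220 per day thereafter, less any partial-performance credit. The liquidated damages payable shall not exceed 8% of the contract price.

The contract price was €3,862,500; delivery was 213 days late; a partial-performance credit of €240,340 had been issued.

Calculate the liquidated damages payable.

First 200 days: 200 × €10,210 = €2,042,000
Remaining days: (213 − 200) × €21,220 = €275,860
Accrued per-day damages: €2,042,000 + €275,860 = €2,317,860
Less partial-performance credit: €2,317,860 − €240,340 = €2,077,520
Cap: 8% of €3,862,500 = €309,000
Cap at €309,000: €2,077,520 exceeds the cap → €309,000

€309,000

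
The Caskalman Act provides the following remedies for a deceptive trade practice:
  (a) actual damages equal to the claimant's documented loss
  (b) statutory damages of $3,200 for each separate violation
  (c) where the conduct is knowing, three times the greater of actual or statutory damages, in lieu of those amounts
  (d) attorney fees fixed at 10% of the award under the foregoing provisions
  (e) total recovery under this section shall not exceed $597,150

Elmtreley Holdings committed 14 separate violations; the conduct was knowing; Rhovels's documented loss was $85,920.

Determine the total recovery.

$283,536

Statutory damages: 14 × $3,200 = $44,800
Greater of actual damages ($85,920) or statutory damages ($44,800): $85,920
Trebled: 3 × $85,920 = $257,760
Attorney fees: 10% of $257,760 = $25,776
Total before cap: $257,760 + $25,776 = $283,536
Cap at $597,150: $283,536 is within the cap, no reduction.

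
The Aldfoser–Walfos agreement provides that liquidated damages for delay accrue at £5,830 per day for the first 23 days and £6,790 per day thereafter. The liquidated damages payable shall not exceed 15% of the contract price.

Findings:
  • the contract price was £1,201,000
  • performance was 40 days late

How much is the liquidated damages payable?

£180,150

First 23 days: 23 × £5,830 = £134,090
Remaining days: (40 − 23) × £6,790 = £115,430
Accrued per-day damages: £134,090 + £115,430 = £249,520
Cap: 15% of £1,201,000 = £180,150
Cap at £180,150: £249,520 exceeds the cap → £180,150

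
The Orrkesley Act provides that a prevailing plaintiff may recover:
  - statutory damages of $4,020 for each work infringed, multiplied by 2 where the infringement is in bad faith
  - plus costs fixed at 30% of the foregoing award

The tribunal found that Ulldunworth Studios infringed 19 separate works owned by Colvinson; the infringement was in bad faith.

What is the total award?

Statutory damages: 19 × $4,020 = $76,380
Doubled: 2 × $76,380 = $152,760
Costs: 30% of $152,760 = $45,828
Award plus costs: $152,760 + $45,828 = $198,588

Award: $198,588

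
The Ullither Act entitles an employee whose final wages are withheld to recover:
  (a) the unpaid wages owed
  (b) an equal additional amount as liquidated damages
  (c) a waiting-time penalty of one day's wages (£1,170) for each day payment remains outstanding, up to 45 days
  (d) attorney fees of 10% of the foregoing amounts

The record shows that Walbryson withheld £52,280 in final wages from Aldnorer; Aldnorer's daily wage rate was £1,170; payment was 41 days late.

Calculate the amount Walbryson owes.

Liquidated damages (equal amount): £52,280
Penalty days: min(41, 45) = 41
Waiting-time penalty: 41 × £1,170 = £47,970
Subtotal: £52,280 + £52,280 + £47,970 = £152,530
Attorney fees: 10% of £152,530 = £15,253
Total award: £152,530 + £15,253 = £167,783

£167,783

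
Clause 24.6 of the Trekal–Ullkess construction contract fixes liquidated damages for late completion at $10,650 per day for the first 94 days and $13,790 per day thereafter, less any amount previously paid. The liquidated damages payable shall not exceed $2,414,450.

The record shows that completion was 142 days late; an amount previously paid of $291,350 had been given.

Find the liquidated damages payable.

First 94 days: 94 × $10,650 = $1,001,100
Remaining days: (142 − 94) × $13,790 = $661,920
Accrued per-day damages: $1,001,100 + $661,920 = $1,663,020
Less amount previously paid: $1,663,020 − $291,350 = $1,371,670
Cap at $2,414,450: $1,371,670 is within the cap, no reduction.

$1,371,670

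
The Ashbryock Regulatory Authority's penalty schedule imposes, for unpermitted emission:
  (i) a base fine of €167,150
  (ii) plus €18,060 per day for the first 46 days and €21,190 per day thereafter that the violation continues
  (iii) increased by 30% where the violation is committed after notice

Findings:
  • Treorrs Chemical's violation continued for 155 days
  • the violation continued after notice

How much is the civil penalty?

First 46 days: 46 × €18,060 = €830,760
Remaining days: (155 − 46) × €21,190 = €2,309,710
Per-day component: €830,760 + €2,309,710 = €3,140,470
Base plus per-day: €167,150 + €3,140,470 = €3,307,620
Enhancement: 30% of €3,307,620 = €992,286
Enhanced fine: €3,307,620 + €992,286 = €4,299,906

€4,299,906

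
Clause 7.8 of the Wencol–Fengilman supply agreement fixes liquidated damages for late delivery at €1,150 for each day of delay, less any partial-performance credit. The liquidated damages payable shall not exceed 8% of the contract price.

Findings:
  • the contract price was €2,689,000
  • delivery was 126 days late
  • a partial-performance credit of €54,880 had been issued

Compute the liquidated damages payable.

€90,020

Per-day damages: 126 × €1,150 = €144,900
Less partial-performance credit: €144,900 − €54,880 = €90,020
Cap: 8% of €2,689,000 = €215,120
Cap at €215,120: €90,020 is within the cap, no reduction.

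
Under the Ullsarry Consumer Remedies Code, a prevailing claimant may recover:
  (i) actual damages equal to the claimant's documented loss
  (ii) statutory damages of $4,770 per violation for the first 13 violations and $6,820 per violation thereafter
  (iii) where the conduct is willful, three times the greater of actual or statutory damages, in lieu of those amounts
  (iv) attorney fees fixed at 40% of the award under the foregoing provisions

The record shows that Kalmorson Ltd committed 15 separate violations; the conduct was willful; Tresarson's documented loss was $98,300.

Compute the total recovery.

$412,860

First 13 violations: 13 × $4,770 = $62,010
Remaining violations: (15 − 13) × $6,820 = $13,640
Statutory damages: $62,010 + $13,640 = $75,650
Greater of actual damages ($98,300) or statutory damages ($75,650): $98,300
Trebled: 3 × $98,300 = $294,900
Attorney fees: 40% of $294,900 = $117,960
Total recovery: $294,900 + $117,960 = $412,860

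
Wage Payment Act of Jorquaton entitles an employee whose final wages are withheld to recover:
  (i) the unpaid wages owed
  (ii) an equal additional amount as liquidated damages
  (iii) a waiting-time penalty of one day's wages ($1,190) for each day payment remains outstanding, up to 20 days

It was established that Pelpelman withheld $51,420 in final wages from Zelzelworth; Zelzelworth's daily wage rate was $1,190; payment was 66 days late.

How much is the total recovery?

Liquidated damages (equal amount): $51,420
Penalty days: min(66, 20) = 20
Waiting-time penalty: 20 × $1,190 = $23,800
Total award: $51,420 + $51,420 + $23,800 = $126,640

$126,640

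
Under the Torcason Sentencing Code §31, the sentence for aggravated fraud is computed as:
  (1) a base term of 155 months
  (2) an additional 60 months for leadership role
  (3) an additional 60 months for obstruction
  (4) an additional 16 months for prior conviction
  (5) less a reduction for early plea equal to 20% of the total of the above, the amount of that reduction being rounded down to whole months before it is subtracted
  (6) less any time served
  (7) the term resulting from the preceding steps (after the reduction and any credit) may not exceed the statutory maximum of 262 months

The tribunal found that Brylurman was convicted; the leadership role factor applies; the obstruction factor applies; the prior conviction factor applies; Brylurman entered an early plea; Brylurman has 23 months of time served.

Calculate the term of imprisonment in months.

210 months

Leadership role enhancement: +60 months
Obstruction enhancement: +60 months
Prior conviction enhancement: +16 months
Adjusted term: 155 months + 60 months + 60 months + 16 months = 291 months
Early plea reduction: 20% of 291 months = 58 months (rounded down)
After reduction: 291 − 58 = 233 months
Less time served: 233 months − 23 months = 210 months
Cap at 262 months: 210 months is within the cap, no reduction.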